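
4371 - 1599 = 2772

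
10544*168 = 1771392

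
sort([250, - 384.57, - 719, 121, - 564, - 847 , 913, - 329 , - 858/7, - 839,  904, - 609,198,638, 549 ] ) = [ - 847, - 839, - 719, - 609,-564, - 384.57, - 329, - 858/7,121,198, 250,  549,638,  904,913]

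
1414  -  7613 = -6199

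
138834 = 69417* 2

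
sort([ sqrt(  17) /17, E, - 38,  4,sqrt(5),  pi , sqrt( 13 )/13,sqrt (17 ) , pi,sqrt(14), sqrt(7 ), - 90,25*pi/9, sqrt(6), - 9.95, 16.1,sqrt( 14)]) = [ - 90, - 38, - 9.95,sqrt(17) /17 , sqrt(13 )/13, sqrt(5 ),sqrt(6),sqrt(7) , E, pi, pi, sqrt(14),sqrt(14 ),  4, sqrt(17),25 * pi/9, 16.1 ]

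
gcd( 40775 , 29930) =5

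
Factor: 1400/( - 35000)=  - 1/25 = -5^(-2 ) 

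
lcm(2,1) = 2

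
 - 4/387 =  - 1 + 383/387 = -0.01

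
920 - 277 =643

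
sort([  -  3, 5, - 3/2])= [ - 3, - 3/2, 5 ] 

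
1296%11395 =1296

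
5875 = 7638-1763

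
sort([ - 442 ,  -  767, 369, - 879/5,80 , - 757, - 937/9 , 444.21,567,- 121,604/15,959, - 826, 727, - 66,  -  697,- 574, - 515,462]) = [ - 826, - 767,-757, - 697, - 574,  -  515,- 442, - 879/5,  -  121, - 937/9 , - 66,604/15,80,369,444.21, 462,567, 727, 959] 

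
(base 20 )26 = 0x2E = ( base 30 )1g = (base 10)46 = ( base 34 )1c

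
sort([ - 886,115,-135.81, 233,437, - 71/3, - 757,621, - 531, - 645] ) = [ - 886 ,-757,  -  645, - 531, - 135.81, - 71/3, 115, 233,437, 621]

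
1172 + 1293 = 2465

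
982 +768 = 1750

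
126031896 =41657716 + 84374180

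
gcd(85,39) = 1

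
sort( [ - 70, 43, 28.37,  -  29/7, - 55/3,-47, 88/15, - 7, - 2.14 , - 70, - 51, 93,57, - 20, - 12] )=[-70, - 70 , - 51, - 47, - 20, - 55/3, - 12, - 7, - 29/7 , - 2.14,88/15,  28.37, 43, 57,93]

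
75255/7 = 10750 + 5/7 = 10750.71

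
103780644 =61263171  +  42517473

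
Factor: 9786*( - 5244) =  - 2^3*3^2*7^1*19^1*23^1 * 233^1  =  - 51317784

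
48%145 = 48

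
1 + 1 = 2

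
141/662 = 141/662 = 0.21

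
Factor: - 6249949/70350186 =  - 2^( - 1)*3^ ( - 1) * 53^( - 1 )*221227^( - 1 )*6249949^1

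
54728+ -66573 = -11845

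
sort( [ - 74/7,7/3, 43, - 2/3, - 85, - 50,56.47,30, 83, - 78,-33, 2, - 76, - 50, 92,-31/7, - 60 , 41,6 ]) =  [ - 85, -78, - 76 , - 60, - 50, - 50, - 33, - 74/7, - 31/7, - 2/3,2,7/3,6 , 30 , 41,43,56.47, 83,92] 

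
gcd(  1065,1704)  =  213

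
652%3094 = 652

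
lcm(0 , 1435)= 0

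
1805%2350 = 1805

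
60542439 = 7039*8601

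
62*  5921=367102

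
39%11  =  6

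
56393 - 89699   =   - 33306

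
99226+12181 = 111407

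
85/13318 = 85/13318 = 0.01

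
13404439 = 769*17431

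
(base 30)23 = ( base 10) 63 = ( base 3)2100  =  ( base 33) 1U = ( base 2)111111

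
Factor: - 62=-2^1*31^1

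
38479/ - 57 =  - 38479/57=- 675.07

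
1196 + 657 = 1853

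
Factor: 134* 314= 2^2*67^1*157^1 =42076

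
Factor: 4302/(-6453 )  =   - 2^1 * 3^(- 1)  =  -  2/3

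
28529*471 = 13437159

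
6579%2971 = 637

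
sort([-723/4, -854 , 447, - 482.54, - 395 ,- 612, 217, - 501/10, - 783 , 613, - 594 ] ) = [ - 854, - 783, - 612, - 594, - 482.54, - 395, - 723/4, - 501/10, 217,  447,613]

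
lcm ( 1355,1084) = 5420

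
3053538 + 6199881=9253419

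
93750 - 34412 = 59338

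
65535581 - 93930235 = -28394654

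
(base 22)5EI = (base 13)1333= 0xaba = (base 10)2746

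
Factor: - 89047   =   - 7^1 * 12721^1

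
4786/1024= 2393/512 = 4.67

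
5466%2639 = 188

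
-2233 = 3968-6201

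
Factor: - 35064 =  - 2^3*3^2*  487^1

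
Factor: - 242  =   - 2^1 * 11^2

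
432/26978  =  216/13489 = 0.02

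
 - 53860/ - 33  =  1632  +  4/33 =1632.12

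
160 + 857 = 1017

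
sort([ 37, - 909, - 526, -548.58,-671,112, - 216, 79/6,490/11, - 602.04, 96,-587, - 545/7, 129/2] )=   [ - 909 , - 671, - 602.04, - 587, - 548.58, - 526, -216, - 545/7,79/6, 37, 490/11,  129/2,96, 112 ] 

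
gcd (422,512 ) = 2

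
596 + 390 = 986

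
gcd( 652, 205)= 1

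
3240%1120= 1000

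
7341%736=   717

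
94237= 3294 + 90943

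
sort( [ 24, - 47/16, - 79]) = [-79, - 47/16 , 24 ]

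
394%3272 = 394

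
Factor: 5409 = 3^2 * 601^1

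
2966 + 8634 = 11600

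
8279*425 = 3518575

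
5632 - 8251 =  - 2619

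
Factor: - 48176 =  - 2^4  *3011^1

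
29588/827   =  35+643/827  =  35.78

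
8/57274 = 4/28637 = 0.00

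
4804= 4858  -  54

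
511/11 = 511/11 = 46.45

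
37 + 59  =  96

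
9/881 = 9/881=0.01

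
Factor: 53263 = 7^2*1087^1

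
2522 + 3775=6297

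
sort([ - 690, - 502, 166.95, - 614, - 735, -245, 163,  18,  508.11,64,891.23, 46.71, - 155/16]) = [-735, - 690, - 614,-502, - 245, - 155/16, 18, 46.71,64,163, 166.95,508.11 , 891.23]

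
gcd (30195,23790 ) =915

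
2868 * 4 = 11472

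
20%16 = 4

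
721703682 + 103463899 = 825167581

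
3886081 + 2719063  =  6605144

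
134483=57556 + 76927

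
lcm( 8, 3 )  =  24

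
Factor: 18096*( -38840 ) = - 2^7*3^1*5^1*13^1*29^1*971^1  =  - 702848640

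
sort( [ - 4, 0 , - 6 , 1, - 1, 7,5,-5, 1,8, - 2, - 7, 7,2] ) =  [-7, - 6, - 5, - 4,-2,-1,  0, 1,1,  2 , 5, 7, 7,8] 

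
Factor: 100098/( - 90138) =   -  201/181 = -  3^1*67^1 * 181^( - 1 ) 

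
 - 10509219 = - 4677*2247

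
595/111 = 5 + 40/111 = 5.36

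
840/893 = 840/893 = 0.94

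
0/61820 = 0 = 0.00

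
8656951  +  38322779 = 46979730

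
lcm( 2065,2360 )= 16520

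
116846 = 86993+29853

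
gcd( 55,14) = 1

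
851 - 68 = 783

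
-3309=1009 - 4318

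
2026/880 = 2+133/440 = 2.30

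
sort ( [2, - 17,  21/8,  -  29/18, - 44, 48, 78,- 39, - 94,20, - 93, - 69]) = [ - 94, - 93,-69, - 44, - 39,  -  17, - 29/18, 2,21/8,20 , 48, 78] 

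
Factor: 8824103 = 8824103^1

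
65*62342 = 4052230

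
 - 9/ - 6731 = 9/6731 = 0.00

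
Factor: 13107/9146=2^( - 1) * 3^1*257^1*269^( - 1) = 771/538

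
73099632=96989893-23890261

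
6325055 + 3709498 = 10034553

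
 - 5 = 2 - 7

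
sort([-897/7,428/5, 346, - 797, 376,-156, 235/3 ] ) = [  -  797,- 156,-897/7, 235/3, 428/5,346,376] 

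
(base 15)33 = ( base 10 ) 48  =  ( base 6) 120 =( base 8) 60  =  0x30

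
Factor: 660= 2^2*3^1*5^1 * 11^1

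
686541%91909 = 43178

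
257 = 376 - 119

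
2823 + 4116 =6939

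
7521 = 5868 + 1653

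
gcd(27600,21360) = 240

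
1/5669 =1/5669= 0.00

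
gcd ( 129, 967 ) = 1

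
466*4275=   1992150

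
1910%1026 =884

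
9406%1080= 766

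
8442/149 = 8442/149 = 56.66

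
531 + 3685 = 4216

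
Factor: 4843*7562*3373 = 2^1*19^1* 29^1*167^1*199^1*3373^1 = 123528589718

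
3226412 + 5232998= 8459410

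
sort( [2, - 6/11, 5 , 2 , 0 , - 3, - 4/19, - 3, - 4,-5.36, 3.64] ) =[ - 5.36 , - 4 , - 3, - 3, - 6/11 , - 4/19, 0, 2 , 2, 3.64, 5 ] 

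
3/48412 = 3/48412 = 0.00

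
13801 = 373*37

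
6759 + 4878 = 11637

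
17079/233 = 17079/233 =73.30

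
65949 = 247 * 267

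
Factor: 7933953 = 3^1*173^1*15287^1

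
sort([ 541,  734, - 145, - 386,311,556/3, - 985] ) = [ - 985,  -  386, - 145, 556/3,  311, 541, 734] 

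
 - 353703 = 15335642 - 15689345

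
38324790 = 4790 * 8001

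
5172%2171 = 830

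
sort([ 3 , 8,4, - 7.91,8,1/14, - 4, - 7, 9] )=[ - 7.91,  -  7, -4,1/14,3, 4,8,8, 9]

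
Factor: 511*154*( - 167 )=-2^1 * 7^2* 11^1*73^1*167^1 = - 13141898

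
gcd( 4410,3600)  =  90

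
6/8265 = 2/2755=0.00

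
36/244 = 9/61 = 0.15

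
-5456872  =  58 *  ( - 94084 ) 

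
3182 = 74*43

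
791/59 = 791/59 = 13.41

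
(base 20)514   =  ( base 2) 11111101000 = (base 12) 1208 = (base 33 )1SB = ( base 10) 2024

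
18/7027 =18/7027=0.00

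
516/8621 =516/8621 = 0.06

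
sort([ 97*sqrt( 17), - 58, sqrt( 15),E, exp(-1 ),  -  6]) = [ - 58,  -  6,exp( -1), E, sqrt (15), 97*sqrt(17 )]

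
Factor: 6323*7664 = 2^4*479^1*6323^1 = 48459472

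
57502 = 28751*2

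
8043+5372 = 13415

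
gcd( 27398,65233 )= 7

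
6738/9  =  748  +  2/3=748.67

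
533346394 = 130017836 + 403328558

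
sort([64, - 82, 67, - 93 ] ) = [- 93, - 82, 64,67]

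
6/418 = 3/209 =0.01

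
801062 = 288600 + 512462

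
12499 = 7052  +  5447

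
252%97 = 58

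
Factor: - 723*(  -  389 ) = 3^1*241^1*389^1  =  281247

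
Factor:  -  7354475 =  - 5^2*294179^1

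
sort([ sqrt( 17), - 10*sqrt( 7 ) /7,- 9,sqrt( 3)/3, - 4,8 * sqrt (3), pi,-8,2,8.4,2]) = [ - 9, - 8, - 4, - 10*sqrt( 7)/7,sqrt( 3) /3,2, 2,pi,sqrt( 17), 8.4 , 8*sqrt(3)]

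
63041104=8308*7588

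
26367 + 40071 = 66438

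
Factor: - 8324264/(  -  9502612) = 2^1*7^( - 1)*13^2*47^1 *131^1*463^(-1 ) *733^( - 1 ) = 2081066/2375653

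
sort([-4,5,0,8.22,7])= [ - 4, 0, 5,  7, 8.22 ] 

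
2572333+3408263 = 5980596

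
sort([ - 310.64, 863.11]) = [-310.64, 863.11]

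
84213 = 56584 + 27629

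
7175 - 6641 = 534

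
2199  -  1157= 1042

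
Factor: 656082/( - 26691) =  - 2^1*3^1*31^(-1)*127^1 = - 762/31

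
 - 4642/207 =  - 23 +119/207 = - 22.43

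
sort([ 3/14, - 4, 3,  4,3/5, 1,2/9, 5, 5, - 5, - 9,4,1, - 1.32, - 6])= [ - 9, - 6, - 5, - 4, - 1.32, 3/14,2/9, 3/5, 1,1,3, 4, 4, 5, 5]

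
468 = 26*18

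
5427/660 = 1809/220 = 8.22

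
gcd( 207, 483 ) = 69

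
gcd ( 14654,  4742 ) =2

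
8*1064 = 8512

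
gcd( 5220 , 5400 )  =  180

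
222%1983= 222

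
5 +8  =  13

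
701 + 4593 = 5294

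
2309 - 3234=-925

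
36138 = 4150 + 31988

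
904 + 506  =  1410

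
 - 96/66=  - 16/11 = - 1.45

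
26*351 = 9126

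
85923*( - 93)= - 7990839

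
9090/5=1818 = 1818.00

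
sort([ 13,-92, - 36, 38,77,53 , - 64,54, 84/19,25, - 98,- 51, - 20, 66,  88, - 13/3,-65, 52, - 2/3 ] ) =[ -98, - 92, - 65, - 64,  -  51,-36, - 20, - 13/3, - 2/3,84/19,13,25,38,52,53,54,66,77,88 ]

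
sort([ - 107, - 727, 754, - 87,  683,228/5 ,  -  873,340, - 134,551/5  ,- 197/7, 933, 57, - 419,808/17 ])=[ - 873, - 727,- 419, - 134, - 107,- 87, - 197/7,228/5,808/17, 57, 551/5, 340, 683,754,933]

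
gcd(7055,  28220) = 7055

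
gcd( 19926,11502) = 162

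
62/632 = 31/316 = 0.10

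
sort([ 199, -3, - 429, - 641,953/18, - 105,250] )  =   [ - 641,  -  429 ,-105, - 3,953/18, 199,250 ] 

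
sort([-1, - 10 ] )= [ - 10, - 1]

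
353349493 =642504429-289154936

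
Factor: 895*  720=644400 = 2^4*3^2 *5^2*179^1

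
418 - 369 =49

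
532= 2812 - 2280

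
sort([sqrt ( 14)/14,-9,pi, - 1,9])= [- 9, - 1,sqrt(  14) /14,  pi,9 ]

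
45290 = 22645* 2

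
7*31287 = 219009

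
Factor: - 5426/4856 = - 2^ ( - 2 )*607^( - 1 )*2713^1= - 2713/2428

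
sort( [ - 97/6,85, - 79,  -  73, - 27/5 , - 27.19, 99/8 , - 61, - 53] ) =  [ - 79, - 73, - 61, - 53, - 27.19, -97/6,-27/5,99/8 , 85 ]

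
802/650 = 401/325  =  1.23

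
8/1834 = 4/917 = 0.00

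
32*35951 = 1150432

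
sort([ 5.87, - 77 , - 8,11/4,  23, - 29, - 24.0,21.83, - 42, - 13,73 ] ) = [ - 77, - 42, - 29,-24.0,  -  13, - 8,11/4,5.87, 21.83, 23, 73]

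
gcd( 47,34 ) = 1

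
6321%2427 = 1467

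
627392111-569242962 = 58149149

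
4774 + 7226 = 12000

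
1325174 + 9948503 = 11273677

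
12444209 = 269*46261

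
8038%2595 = 253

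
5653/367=5653/367 = 15.40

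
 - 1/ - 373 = 1/373 = 0.00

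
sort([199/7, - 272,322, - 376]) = [ - 376, - 272, 199/7,  322 ]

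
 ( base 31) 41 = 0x7D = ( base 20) 65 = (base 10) 125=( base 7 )236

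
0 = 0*( - 7992 )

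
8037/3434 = 8037/3434 = 2.34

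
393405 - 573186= - 179781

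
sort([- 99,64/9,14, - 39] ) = [ - 99, -39, 64/9,14]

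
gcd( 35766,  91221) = 3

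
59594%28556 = 2482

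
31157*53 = 1651321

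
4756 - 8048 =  - 3292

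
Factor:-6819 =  - 3^1*2273^1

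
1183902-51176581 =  - 49992679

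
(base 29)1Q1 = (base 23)309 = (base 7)4440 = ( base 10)1596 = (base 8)3074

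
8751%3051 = 2649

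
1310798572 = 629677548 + 681121024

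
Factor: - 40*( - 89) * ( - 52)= - 2^5*5^1*13^1*89^1= -185120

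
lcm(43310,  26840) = 1905640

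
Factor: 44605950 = 2^1*3^1*5^2 * 41^1*7253^1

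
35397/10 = 3539 + 7/10 = 3539.70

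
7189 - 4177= 3012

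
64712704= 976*66304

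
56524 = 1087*52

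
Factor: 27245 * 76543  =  2085414035 = 5^1*5449^1* 76543^1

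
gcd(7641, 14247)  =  9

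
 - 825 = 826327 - 827152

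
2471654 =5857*422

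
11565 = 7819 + 3746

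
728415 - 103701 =624714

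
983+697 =1680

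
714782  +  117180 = 831962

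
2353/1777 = 2353/1777 = 1.32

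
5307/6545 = 5307/6545 = 0.81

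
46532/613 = 75+557/613 = 75.91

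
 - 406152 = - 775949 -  - 369797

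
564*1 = 564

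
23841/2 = 23841/2 = 11920.50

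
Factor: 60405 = 3^1*5^1 * 4027^1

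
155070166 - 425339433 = -270269267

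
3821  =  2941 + 880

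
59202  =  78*759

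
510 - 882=  -  372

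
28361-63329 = -34968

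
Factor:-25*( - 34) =850  =  2^1*5^2*17^1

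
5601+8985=14586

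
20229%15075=5154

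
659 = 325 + 334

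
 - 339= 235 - 574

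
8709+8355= 17064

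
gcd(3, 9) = 3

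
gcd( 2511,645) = 3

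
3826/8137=3826/8137 = 0.47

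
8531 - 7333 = 1198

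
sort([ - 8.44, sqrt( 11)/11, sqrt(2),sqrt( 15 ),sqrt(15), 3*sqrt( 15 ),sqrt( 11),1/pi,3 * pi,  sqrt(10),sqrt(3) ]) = [-8.44, sqrt (11) /11,1/pi,  sqrt( 2 ),sqrt ( 3), sqrt( 10),sqrt( 11),sqrt (15 ),sqrt (15 ),3*pi, 3*sqrt( 15) ] 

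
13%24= 13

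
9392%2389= 2225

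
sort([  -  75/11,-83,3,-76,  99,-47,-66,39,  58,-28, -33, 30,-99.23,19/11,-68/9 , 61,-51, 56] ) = [ - 99.23, - 83 , - 76,-66,- 51 ,-47 , -33, - 28 ,  -  68/9 ,-75/11, 19/11, 3, 30 , 39 , 56,58,61 , 99]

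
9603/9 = 1067=1067.00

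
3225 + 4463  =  7688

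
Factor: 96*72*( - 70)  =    -  483840 = -2^9*3^3*5^1*7^1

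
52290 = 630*83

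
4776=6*796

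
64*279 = 17856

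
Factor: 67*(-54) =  - 2^1*3^3*67^1 = -3618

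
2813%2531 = 282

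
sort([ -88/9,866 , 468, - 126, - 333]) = [ - 333, - 126, - 88/9,468,866]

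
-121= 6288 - 6409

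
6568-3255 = 3313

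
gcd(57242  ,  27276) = 2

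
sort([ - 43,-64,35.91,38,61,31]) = [ - 64, - 43, 31, 35.91,38,61 ] 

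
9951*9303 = 92574153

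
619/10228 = 619/10228 = 0.06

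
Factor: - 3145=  - 5^1*17^1*37^1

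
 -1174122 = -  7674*153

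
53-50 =3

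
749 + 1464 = 2213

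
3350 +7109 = 10459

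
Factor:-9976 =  - 2^3 * 29^1 * 43^1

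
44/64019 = 44/64019 = 0.00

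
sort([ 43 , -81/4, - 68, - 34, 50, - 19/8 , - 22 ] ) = [  -  68,-34, - 22, - 81/4, - 19/8, 43, 50]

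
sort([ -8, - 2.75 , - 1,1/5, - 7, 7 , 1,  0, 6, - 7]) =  [ - 8, - 7, - 7, - 2.75, - 1,0,1/5 , 1,  6,7] 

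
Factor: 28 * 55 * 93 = 2^2 * 3^1 * 5^1 * 7^1*11^1 * 31^1 = 143220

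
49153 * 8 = 393224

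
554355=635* 873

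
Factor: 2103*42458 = 89289174 = 2^1*3^1*13^1*23^1*71^1*  701^1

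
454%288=166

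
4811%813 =746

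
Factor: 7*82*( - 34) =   -  19516 = - 2^2*7^1 * 17^1 * 41^1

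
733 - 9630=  - 8897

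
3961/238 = 16 + 9/14 = 16.64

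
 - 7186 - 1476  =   - 8662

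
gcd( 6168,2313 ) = 771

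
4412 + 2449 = 6861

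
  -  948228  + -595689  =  -1543917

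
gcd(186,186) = 186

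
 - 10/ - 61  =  10/61 =0.16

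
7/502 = 7/502 = 0.01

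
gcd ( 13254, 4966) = 2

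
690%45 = 15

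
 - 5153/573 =-5153/573 = - 8.99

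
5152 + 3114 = 8266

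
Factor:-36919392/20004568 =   -  2^2*3^1 * 19^(-1 )*37^( - 1 ) *3557^(  -  1 )*384577^1 = -4614924/2500571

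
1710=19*90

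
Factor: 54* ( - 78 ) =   -  4212 = - 2^2*3^4*13^1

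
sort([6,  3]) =[ 3, 6 ]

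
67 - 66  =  1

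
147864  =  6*24644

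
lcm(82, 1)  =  82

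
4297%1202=691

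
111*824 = 91464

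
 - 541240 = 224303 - 765543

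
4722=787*6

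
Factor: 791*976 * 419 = 323474704= 2^4*7^1 * 61^1*113^1*  419^1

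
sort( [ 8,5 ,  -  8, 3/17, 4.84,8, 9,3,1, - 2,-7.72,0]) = [-8, - 7.72,  -  2,  0,3/17,  1,3,4.84, 5,8, 8,9 ]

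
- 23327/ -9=23327/9 = 2591.89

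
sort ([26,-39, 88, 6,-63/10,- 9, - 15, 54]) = [ - 39, - 15, - 9, - 63/10,6,26, 54, 88] 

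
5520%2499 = 522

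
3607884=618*5838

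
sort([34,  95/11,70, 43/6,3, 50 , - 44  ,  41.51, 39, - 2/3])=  [ - 44, - 2/3, 3,  43/6, 95/11, 34,39, 41.51, 50 , 70]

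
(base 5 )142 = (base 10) 47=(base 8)57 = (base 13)38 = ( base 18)2b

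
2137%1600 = 537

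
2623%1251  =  121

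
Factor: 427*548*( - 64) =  - 2^8 * 7^1 * 61^1  *  137^1= - 14975744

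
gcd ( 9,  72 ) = 9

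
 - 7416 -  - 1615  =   - 5801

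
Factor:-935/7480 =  - 2^( - 3) = -1/8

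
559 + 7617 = 8176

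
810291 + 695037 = 1505328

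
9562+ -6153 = 3409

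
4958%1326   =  980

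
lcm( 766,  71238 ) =71238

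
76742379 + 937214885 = 1013957264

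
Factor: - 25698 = - 2^1*3^1*4283^1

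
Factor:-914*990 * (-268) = 242502480=2^4*3^2*5^1 * 11^1*67^1 * 457^1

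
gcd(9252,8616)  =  12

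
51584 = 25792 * 2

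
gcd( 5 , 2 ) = 1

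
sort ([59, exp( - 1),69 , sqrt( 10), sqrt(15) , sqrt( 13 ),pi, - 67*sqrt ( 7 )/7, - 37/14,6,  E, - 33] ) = [- 33, - 67*sqrt (7 ) /7 ,  -  37/14, exp ( - 1 ), E, pi,sqrt (10 ) , sqrt( 13), sqrt( 15 ),6, 59 , 69]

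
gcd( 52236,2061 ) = 9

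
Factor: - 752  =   - 2^4 * 47^1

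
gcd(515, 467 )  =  1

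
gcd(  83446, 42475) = 1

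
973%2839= 973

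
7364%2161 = 881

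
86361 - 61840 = 24521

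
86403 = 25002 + 61401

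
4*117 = 468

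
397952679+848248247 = 1246200926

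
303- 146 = 157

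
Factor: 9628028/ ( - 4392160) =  - 2^ ( - 3)*5^( - 1 )*97^( - 1 )*103^1*283^( - 1)* 23369^1 = - 2407007/1098040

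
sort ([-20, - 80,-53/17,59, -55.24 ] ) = [ - 80, - 55.24 ,- 20, - 53/17, 59 ]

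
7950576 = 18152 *438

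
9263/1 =9263 = 9263.00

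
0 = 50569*0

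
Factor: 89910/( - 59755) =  - 2^1*3^5*17^(  -  1 )*19^( - 1 ) = - 486/323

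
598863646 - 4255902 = 594607744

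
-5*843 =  - 4215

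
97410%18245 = 6185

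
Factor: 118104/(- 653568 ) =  - 2^ ( -5)*7^1*19^1 * 23^(-1)= - 133/736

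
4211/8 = 4211/8 = 526.38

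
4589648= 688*6671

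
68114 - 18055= 50059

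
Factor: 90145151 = 90145151^1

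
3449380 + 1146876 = 4596256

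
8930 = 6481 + 2449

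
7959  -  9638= -1679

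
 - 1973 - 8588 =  - 10561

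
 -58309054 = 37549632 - 95858686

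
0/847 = 0 = 0.00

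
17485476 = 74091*236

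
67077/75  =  22359/25 = 894.36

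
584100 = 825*708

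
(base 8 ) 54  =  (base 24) 1K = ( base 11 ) 40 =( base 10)44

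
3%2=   1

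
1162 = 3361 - 2199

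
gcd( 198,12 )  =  6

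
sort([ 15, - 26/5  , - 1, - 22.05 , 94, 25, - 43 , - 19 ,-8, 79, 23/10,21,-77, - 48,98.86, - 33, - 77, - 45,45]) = [-77, - 77, - 48, - 45,- 43, - 33,-22.05, - 19, - 8, - 26/5 ,  -  1, 23/10, 15,21,25,45,79, 94, 98.86 ]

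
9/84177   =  1/9353 = 0.00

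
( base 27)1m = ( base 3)1211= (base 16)31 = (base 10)49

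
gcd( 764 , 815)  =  1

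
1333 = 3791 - 2458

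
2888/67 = 43 + 7/67 = 43.10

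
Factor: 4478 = 2^1*2239^1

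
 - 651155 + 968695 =317540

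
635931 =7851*81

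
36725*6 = 220350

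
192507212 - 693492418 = -500985206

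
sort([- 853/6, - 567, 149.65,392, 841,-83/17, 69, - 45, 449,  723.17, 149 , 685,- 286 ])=[  -  567,-286, - 853/6, - 45,- 83/17, 69, 149,149.65, 392, 449, 685, 723.17,841 ]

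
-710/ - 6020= 71/602  =  0.12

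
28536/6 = 4756 =4756.00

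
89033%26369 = 9926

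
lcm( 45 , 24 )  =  360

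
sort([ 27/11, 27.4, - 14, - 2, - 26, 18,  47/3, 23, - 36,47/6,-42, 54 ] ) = [ - 42,-36, -26, - 14, - 2,27/11,47/6, 47/3,18, 23, 27.4, 54] 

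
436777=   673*649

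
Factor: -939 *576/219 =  - 2^6*3^2*73^( - 1) * 313^1 = -180288/73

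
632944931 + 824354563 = 1457299494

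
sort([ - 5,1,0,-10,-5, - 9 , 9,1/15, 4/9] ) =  [ - 10, - 9, - 5, - 5, 0, 1/15,4/9,1,9 ]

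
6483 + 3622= 10105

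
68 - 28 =40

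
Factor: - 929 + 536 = -393 = -  3^1*131^1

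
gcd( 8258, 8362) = 2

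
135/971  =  135/971 = 0.14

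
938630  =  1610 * 583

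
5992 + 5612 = 11604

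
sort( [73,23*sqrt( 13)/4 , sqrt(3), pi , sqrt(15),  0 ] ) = [0, sqrt(3), pi,sqrt(15 ), 23*sqrt( 13)/4,73 ] 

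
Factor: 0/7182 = 0 = 0^1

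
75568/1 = 75568=75568.00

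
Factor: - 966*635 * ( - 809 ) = 496248690 = 2^1*3^1*5^1 * 7^1*23^1  *  127^1*809^1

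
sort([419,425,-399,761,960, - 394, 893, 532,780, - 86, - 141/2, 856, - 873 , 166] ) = [  -  873, - 399, - 394,-86, - 141/2, 166,419,425, 532, 761,780,856,893, 960 ] 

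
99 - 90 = 9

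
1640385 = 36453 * 45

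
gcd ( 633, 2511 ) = 3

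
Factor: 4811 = 17^1*283^1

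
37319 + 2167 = 39486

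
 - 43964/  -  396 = 111 + 2/99 = 111.02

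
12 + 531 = 543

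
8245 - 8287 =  - 42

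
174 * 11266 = 1960284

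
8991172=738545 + 8252627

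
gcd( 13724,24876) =4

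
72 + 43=115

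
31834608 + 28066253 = 59900861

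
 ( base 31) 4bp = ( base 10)4210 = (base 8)10162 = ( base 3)12202221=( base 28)5aa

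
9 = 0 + 9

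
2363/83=2363/83 =28.47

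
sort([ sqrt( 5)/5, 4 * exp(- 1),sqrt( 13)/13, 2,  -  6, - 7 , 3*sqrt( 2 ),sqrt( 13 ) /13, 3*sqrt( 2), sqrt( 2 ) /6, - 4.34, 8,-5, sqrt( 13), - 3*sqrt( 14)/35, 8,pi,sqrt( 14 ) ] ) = [-7, - 6, - 5,  -  4.34, - 3 *sqrt( 14)/35,sqrt(2 )/6, sqrt( 13 ) /13, sqrt( 13 ) /13, sqrt(5)/5, 4*exp( - 1),2,  pi,sqrt( 13), sqrt(14), 3 * sqrt (2 ), 3*sqrt(2), 8, 8] 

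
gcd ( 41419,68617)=1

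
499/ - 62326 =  - 499/62326 = - 0.01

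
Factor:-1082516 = -2^2*277^1*977^1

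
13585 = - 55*(  -  247 ) 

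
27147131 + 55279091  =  82426222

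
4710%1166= 46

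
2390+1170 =3560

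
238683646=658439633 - 419755987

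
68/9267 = 68/9267 = 0.01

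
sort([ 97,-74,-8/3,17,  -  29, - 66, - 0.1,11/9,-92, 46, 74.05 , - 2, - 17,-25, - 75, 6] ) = [ - 92, - 75, - 74,-66,- 29, -25,-17, - 8/3,-2,  -  0.1, 11/9, 6, 17 , 46,74.05, 97]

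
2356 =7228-4872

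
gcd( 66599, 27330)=1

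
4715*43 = 202745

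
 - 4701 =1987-6688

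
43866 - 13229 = 30637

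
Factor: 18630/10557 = 2^1*3^1*5^1 * 17^(-1 )= 30/17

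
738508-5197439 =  - 4458931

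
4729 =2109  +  2620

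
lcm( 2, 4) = 4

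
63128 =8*7891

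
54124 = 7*7732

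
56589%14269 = 13782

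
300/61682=150/30841=0.00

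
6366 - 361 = 6005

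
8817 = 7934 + 883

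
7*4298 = 30086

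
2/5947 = 2/5947 = 0.00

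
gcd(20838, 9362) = 302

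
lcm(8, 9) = 72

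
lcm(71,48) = 3408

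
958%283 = 109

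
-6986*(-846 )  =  5910156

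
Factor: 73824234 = 2^1*3^1*11^1*17^1*19^1*3463^1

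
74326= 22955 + 51371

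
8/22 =4/11  =  0.36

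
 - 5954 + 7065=1111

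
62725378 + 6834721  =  69560099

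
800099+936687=1736786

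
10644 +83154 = 93798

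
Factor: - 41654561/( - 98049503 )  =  13^1*43^( - 1)*881^1*3637^1*2280221^( - 1)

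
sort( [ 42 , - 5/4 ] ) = [ - 5/4, 42]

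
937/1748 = 937/1748 = 0.54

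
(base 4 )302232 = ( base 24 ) 5f6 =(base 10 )3246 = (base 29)3OR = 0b110010101110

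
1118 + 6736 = 7854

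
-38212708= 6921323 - 45134031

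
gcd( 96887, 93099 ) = 1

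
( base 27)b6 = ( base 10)303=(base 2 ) 100101111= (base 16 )12F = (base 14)179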